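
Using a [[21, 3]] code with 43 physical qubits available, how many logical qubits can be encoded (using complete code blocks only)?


Each code block uses 21 physical qubits for 3 logical qubit(s).
Number of complete blocks = floor(43 / 21) = 2
Logical qubits = 2 * 3
= 6

6


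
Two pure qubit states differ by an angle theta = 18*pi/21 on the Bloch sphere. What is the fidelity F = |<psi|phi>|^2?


For states separated by angle theta on Bloch sphere:
F = cos^2(theta/2)
theta = 18*pi/21 = 2.6928
theta/2 = 1.3464
cos(theta/2) = 0.2225
F = 0.0495

0.0495


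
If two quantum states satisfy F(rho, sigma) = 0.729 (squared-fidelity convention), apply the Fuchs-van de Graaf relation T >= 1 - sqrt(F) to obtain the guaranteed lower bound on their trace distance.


Fuchs-van de Graaf (squared-fidelity convention): 1 - sqrt(F) <= T <= sqrt(1 - F).
Lower bound: T >= 1 - sqrt(F)
sqrt(F) = sqrt(0.729) = 0.8538
T >= 1 - 0.8538
T >= 0.1462

0.1462


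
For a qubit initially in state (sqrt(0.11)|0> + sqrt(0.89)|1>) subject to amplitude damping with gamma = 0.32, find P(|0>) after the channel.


For amplitude damping with parameter gamma on state sqrt(a)|0> + sqrt(b)|1>:
alpha^2 = 0.11, beta^2 = 0.89
P(|0>) = alpha^2 + gamma * beta^2
= 0.11 + 0.32 * 0.89
= 0.11 + 0.2848
= 0.3948

0.3948


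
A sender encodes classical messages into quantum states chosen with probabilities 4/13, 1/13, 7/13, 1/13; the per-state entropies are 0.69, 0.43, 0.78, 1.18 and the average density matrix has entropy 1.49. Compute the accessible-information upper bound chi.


chi = S(rho) - sum_i p_i * S(rho_i)
Weighted entropy = 4/13 * 0.69 + 1/13 * 0.43 + 7/13 * 0.78 + 1/13 * 1.18
= 0.7562
chi = 1.49 - 0.7562
= 0.7338

0.7338


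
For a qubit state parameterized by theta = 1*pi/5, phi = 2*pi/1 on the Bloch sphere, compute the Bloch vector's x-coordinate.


theta = 0.6283, phi = 6.2832
r_x = sin(theta)*cos(phi) = 0.5878 * 1.0000
r_x = 0.5878

0.5878


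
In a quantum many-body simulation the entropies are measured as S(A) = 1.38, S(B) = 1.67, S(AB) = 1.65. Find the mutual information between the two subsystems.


I(A:B) = S(A) + S(B) - S(AB)
= 1.38 + 1.67 - 1.65
= 1.4000

1.4000


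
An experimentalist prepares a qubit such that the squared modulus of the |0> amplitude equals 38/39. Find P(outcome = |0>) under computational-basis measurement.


|alpha|^2 = 38/39 = 0.9744
|beta|^2 = 1 - 38/39 = 1/39 = 0.0256
P(|0>) = |alpha|^2 = 0.9744

0.9744


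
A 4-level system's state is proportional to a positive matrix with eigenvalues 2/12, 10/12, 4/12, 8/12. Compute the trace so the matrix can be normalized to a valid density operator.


tr(M) = sum of eigenvalues
= 2/12 + 10/12 + 4/12 + 8/12
= 24/12
= 2.0000

2.0000


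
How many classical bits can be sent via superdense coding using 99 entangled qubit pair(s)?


Superdense coding allows 2 classical bits per shared entangled pair.
99 pair(s) -> 2 * 99 = 198 classical bits

198


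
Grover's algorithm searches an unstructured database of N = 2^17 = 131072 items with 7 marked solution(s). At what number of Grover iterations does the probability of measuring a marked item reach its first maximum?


After j Grover iterations the success probability is P(j) = sin^2((2j+1)*theta), where sin(theta) = sqrt(k/N).
N = 2^17 = 131072, k = 7
sin(theta) = sqrt(k/N) = 0.007307924584
theta = arcsin(sqrt(k/N)) = 0.007307989633 rad
P(j) reaches its first maximum when (2j+1)*theta is as close as possible to pi/2, i.e. j = round(pi/(4*theta) - 1/2).
pi/(4*theta) - 1/2 = 106.9712
(For comparison, the common estimate pi/4 * sqrt(N/k) = 107.4721; the exact maximiser is used here.)
Optimal iterations = 107

107


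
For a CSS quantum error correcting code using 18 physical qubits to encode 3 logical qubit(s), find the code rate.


Code rate R = k/n
= 3/18
= 0.1667

0.1667


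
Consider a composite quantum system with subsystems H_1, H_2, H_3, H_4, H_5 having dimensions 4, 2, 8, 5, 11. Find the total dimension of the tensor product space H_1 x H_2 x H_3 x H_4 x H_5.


dim(H_1 x H_2 x H_3 x H_4 x H_5) = 4 * 2 * 8 * 5 * 11
= 8 * 8 * 5 * 11
= 64 * 5 * 11
= 320 * 11
= 3520

3520


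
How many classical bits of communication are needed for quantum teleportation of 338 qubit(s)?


Quantum teleportation requires 2 classical bits per qubit teleported.
338 qubit(s) -> 2 * 338 = 676 classical bits

676


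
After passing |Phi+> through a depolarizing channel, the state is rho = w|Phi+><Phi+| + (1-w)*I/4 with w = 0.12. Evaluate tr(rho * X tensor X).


|Phi+> = (|00> + |11>)/sqrt(2)
For the pure Bell state, <X_A X_B> = +1 (Bell-state Pauli correlator).
The maximally-mixed part I/4 has tr(I/4 * P tensor P) = 0 for any traceless Pauli P.
So <X_A X_B>_rho = w * (+1) + (1 - w) * 0
= 0.12 * (+1)
= 0.1200

0.1200


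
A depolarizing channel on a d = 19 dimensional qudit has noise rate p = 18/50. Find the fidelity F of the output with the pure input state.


F = (1-p) + p/d
= (1 - 0.3600) + 0.3600/19
= 0.6400 + 0.0189
= 0.6589

0.6589


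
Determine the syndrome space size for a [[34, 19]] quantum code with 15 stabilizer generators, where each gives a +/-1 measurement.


Each stabilizer generator gives a binary (+1 or -1) measurement outcome.
With 15 independent generators:
Total syndromes = 2^15
= 32768

32768


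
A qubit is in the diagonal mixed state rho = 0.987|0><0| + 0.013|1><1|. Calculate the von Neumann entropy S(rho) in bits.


S = -p*log2(p) - (1-p)*log2(1-p)
p = 0.9870, 1-p = 0.0130
= -0.9870 * log2(0.9870) - 0.0130 * log2(0.0130)
= -(-0.0186) - (-0.0814)
= 0.1001

0.1001


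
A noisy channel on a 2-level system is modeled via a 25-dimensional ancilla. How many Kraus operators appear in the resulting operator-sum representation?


Tracing out the environment in an orthonormal basis {|i>_E} gives Kraus operators K_i = <i|_E U |0>_E.
Number of Kraus operators = dim(H_env) = d_env
= 25

25


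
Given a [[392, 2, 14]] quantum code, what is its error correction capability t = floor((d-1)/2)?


Code parameters: [[392, 2, 14]], distance d = 14.
Number of correctable errors = floor((d-1)/2)
= floor((14 - 1)/2)
= floor(13/2)
= 6

6


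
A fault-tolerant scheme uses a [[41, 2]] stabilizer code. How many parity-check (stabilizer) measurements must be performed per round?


For an [[n,k]] stabilizer code:
Number of stabilizer generators = n - k
= 41 - 2
= 39

39


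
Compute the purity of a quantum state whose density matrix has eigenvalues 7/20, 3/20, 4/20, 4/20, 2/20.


tr(rho^2) = sum of eigenvalues squared
= (7/20)^2 + (3/20)^2 + (4/20)^2 + (4/20)^2 + (2/20)^2
= (49 + 9 + 16 + 16 + 4) / 400
= 94/400
= 0.2350

0.2350


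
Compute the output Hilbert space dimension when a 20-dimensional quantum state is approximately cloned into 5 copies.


Output space = H^(tensor 5) where dim(H) = 20
dim = 20^5
= 400 (after 2 factors)
= 8000 (after 3 factors)
= 160000 (after 4 factors)
= 3200000 (after 5 factors)
= 3200000

3200000


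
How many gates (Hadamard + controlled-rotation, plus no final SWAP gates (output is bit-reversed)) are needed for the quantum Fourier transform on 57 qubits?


Hadamard gates: 57
Controlled rotations: n*(n-1)/2 = 57*56/2 = 1596
SWAP gates: 0 (omitted)
Total = 57 + 1596
= 1653

1653


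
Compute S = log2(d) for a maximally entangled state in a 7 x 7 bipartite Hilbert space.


For a maximally entangled state in d x d:
S = log2(d) = log2(7)
= 2.8074

2.8074


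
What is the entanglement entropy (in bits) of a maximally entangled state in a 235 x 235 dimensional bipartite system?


For a maximally entangled state in d x d:
S = log2(d) = log2(235)
= 7.8765

7.8765


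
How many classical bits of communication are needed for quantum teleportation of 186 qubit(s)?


Quantum teleportation requires 2 classical bits per qubit teleported.
186 qubit(s) -> 2 * 186 = 372 classical bits

372


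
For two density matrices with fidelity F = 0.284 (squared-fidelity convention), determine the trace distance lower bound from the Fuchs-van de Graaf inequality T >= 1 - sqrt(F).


Fuchs-van de Graaf (squared-fidelity convention): 1 - sqrt(F) <= T <= sqrt(1 - F).
Lower bound: T >= 1 - sqrt(F)
sqrt(F) = sqrt(0.284) = 0.5329
T >= 1 - 0.5329
T >= 0.4671

0.4671


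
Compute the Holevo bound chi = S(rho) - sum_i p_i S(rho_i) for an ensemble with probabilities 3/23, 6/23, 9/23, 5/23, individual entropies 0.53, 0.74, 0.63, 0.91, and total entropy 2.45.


chi = S(rho) - sum_i p_i * S(rho_i)
Weighted entropy = 3/23 * 0.53 + 6/23 * 0.74 + 9/23 * 0.63 + 5/23 * 0.91
= 0.7065
chi = 2.45 - 0.7065
= 1.7435

1.7435


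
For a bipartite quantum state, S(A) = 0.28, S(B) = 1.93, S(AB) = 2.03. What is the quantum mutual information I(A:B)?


I(A:B) = S(A) + S(B) - S(AB)
= 0.28 + 1.93 - 2.03
= 0.1800

0.1800


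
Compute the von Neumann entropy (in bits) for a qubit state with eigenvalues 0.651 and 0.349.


S = -p*log2(p) - (1-p)*log2(1-p)
p = 0.6510, 1-p = 0.3490
= -0.6510 * log2(0.6510) - 0.3490 * log2(0.3490)
= -(-0.4031) - (-0.5300)
= 0.9332

0.9332


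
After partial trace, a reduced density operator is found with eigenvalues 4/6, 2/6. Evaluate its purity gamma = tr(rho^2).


tr(rho^2) = sum of eigenvalues squared
= (4/6)^2 + (2/6)^2
= (16 + 4) / 36
= 20/36
= 0.5556

0.5556


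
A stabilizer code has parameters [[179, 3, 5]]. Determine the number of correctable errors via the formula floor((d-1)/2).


Code parameters: [[179, 3, 5]], distance d = 5.
Number of correctable errors = floor((d-1)/2)
= floor((5 - 1)/2)
= floor(4/2)
= 2

2


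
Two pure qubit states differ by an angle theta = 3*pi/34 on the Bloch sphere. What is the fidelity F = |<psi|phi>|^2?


For states separated by angle theta on Bloch sphere:
F = cos^2(theta/2)
theta = 3*pi/34 = 0.2772
theta/2 = 0.1386
cos(theta/2) = 0.9904
F = 0.9809

0.9809


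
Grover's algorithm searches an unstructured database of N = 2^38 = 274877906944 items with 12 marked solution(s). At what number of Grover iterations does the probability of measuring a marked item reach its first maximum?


After j Grover iterations the success probability is P(j) = sin^2((2j+1)*theta), where sin(theta) = sqrt(k/N).
N = 2^38 = 274877906944, k = 12
sin(theta) = sqrt(k/N) = 6.60724948e-06
theta = arcsin(sqrt(k/N)) = 6.60724948e-06 rad
P(j) reaches its first maximum when (2j+1)*theta is as close as possible to pi/2, i.e. j = round(pi/(4*theta) - 1/2).
pi/(4*theta) - 1/2 = 118868.6551
(For comparison, the common estimate pi/4 * sqrt(N/k) = 118869.1551; the exact maximiser is used here.)
Optimal iterations = 118869

118869


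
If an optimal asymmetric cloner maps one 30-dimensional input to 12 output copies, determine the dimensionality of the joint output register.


Output space = H^(tensor 12) where dim(H) = 30
dim = 30^12
= 900 (after 2 factors)
= 27000 (after 3 factors)
= 810000 (after 4 factors)
= 24300000 (after 5 factors)
= 729000000 (after 6 factors)
= 21870000000 (after 7 factors)
= 656100000000 (after 8 factors)
= 19683000000000 (after 9 factors)
= 590490000000000 (after 10 factors)
= 17714700000000000 (after 11 factors)
= 531441000000000000 (after 12 factors)
= 531441000000000000

531441000000000000


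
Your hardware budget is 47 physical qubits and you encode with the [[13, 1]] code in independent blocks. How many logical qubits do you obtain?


Each code block uses 13 physical qubits for 1 logical qubit(s).
Number of complete blocks = floor(47 / 13) = 3
Logical qubits = 3 * 1
= 3

3


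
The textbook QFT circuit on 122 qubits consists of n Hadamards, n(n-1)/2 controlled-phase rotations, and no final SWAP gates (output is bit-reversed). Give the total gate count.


Hadamard gates: 122
Controlled rotations: n*(n-1)/2 = 122*121/2 = 7381
SWAP gates: 0 (omitted)
Total = 122 + 7381
= 7503

7503


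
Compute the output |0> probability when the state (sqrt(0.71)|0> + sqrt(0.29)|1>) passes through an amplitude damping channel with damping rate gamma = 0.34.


For amplitude damping with parameter gamma on state sqrt(a)|0> + sqrt(b)|1>:
alpha^2 = 0.71, beta^2 = 0.29
P(|0>) = alpha^2 + gamma * beta^2
= 0.71 + 0.34 * 0.29
= 0.71 + 0.0986
= 0.8086

0.8086


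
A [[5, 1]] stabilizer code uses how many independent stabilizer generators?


For an [[n,k]] stabilizer code:
Number of stabilizer generators = n - k
= 5 - 1
= 4

4


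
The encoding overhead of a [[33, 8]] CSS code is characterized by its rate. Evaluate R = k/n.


Code rate R = k/n
= 8/33
= 0.2424

0.2424


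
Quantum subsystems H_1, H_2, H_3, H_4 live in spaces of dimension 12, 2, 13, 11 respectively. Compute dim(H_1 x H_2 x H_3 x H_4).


dim(H_1 x H_2 x H_3 x H_4) = 12 * 2 * 13 * 11
= 24 * 13 * 11
= 312 * 11
= 3432

3432


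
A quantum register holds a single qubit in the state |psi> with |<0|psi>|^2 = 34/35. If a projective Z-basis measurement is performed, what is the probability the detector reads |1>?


|alpha|^2 = 34/35 = 0.9714
|beta|^2 = 1 - 34/35 = 1/35 = 0.0286
P(|1>) = |beta|^2 = 0.0286

0.0286


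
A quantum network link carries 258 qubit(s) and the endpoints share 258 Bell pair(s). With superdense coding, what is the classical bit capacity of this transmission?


Superdense coding allows 2 classical bits per shared entangled pair.
258 pair(s) -> 2 * 258 = 516 classical bits

516


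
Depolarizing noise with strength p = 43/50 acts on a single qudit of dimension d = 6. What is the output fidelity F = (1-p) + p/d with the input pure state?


F = (1-p) + p/d
= (1 - 0.8600) + 0.8600/6
= 0.1400 + 0.1433
= 0.2833

0.2833


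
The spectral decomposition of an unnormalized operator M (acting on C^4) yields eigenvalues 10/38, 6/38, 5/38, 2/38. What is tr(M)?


tr(M) = sum of eigenvalues
= 10/38 + 6/38 + 5/38 + 2/38
= 23/38
= 0.6053

0.6053


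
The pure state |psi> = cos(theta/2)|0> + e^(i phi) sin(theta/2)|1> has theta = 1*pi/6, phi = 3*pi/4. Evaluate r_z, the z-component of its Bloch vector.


theta = 0.5236, phi = 2.3562
r_z = cos(theta) = 0.8660

0.8660


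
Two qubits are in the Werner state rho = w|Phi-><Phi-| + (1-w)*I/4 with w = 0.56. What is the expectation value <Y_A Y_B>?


|Phi-> = (|00> - |11>)/sqrt(2)
For the pure Bell state, <Y_A Y_B> = +1 (Bell-state Pauli correlator).
The maximally-mixed part I/4 has tr(I/4 * P tensor P) = 0 for any traceless Pauli P.
So <Y_A Y_B>_rho = w * (+1) + (1 - w) * 0
= 0.56 * (+1)
= 0.5600

0.5600


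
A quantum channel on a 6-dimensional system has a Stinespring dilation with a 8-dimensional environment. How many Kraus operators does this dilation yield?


Tracing out the environment in an orthonormal basis {|i>_E} gives Kraus operators K_i = <i|_E U |0>_E.
Number of Kraus operators = dim(H_env) = d_env
= 8

8


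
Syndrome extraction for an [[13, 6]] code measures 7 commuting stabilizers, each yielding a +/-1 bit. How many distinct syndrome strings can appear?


Each stabilizer generator gives a binary (+1 or -1) measurement outcome.
With 7 independent generators:
Total syndromes = 2^7
= 128

128


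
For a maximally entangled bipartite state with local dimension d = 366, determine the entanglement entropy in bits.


For a maximally entangled state in d x d:
S = log2(d) = log2(366)
= 8.5157

8.5157


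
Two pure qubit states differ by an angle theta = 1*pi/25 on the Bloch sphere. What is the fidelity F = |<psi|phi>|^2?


For states separated by angle theta on Bloch sphere:
F = cos^2(theta/2)
theta = 1*pi/25 = 0.1257
theta/2 = 0.0628
cos(theta/2) = 0.9980
F = 0.9961

0.9961


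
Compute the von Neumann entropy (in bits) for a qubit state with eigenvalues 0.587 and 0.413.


S = -p*log2(p) - (1-p)*log2(1-p)
p = 0.5870, 1-p = 0.4130
= -0.5870 * log2(0.5870) - 0.4130 * log2(0.4130)
= -(-0.4511) - (-0.5269)
= 0.9780

0.9780


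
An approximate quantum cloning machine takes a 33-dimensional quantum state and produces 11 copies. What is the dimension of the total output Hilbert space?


Output space = H^(tensor 11) where dim(H) = 33
dim = 33^11
= 1089 (after 2 factors)
= 35937 (after 3 factors)
= 1185921 (after 4 factors)
= 39135393 (after 5 factors)
= 1291467969 (after 6 factors)
= 42618442977 (after 7 factors)
= 1406408618241 (after 8 factors)
= 46411484401953 (after 9 factors)
= 1531578985264449 (after 10 factors)
= 50542106513726817 (after 11 factors)
= 50542106513726817

50542106513726817


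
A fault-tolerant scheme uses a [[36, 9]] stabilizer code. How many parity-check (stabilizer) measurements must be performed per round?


For an [[n,k]] stabilizer code:
Number of stabilizer generators = n - k
= 36 - 9
= 27

27


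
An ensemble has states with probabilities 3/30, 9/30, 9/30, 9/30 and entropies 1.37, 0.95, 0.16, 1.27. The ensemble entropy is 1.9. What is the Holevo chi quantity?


chi = S(rho) - sum_i p_i * S(rho_i)
Weighted entropy = 3/30 * 1.37 + 9/30 * 0.95 + 9/30 * 0.16 + 9/30 * 1.27
= 0.8510
chi = 1.9 - 0.8510
= 1.0490

1.0490


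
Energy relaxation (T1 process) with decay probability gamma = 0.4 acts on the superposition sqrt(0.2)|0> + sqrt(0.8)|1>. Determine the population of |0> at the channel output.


For amplitude damping with parameter gamma on state sqrt(a)|0> + sqrt(b)|1>:
alpha^2 = 0.2, beta^2 = 0.8
P(|0>) = alpha^2 + gamma * beta^2
= 0.2 + 0.4 * 0.8
= 0.2 + 0.3200
= 0.5200

0.5200


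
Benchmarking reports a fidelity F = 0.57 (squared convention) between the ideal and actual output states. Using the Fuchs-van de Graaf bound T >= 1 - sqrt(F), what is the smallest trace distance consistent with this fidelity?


Fuchs-van de Graaf (squared-fidelity convention): 1 - sqrt(F) <= T <= sqrt(1 - F).
Lower bound: T >= 1 - sqrt(F)
sqrt(F) = sqrt(0.57) = 0.7550
T >= 1 - 0.7550
T >= 0.2450

0.2450


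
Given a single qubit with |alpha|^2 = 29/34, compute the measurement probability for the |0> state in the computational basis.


|alpha|^2 = 29/34 = 0.8529
|beta|^2 = 1 - 29/34 = 5/34 = 0.1471
P(|0>) = |alpha|^2 = 0.8529

0.8529


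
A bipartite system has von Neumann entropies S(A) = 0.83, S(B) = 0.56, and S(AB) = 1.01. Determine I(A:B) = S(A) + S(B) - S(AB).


I(A:B) = S(A) + S(B) - S(AB)
= 0.83 + 0.56 - 1.01
= 0.3800

0.3800


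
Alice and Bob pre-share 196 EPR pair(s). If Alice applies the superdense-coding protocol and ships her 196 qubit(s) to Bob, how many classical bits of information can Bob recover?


Superdense coding allows 2 classical bits per shared entangled pair.
196 pair(s) -> 2 * 196 = 392 classical bits

392


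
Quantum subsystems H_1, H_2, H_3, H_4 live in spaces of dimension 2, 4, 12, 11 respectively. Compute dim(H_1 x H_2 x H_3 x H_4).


dim(H_1 x H_2 x H_3 x H_4) = 2 * 4 * 12 * 11
= 8 * 12 * 11
= 96 * 11
= 1056

1056


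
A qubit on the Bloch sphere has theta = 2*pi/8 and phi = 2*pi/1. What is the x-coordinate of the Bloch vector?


theta = 0.7854, phi = 6.2832
r_x = sin(theta)*cos(phi) = 0.7071 * 1.0000
r_x = 0.7071

0.7071


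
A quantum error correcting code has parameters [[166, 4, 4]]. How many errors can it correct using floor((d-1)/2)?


Code parameters: [[166, 4, 4]], distance d = 4.
Number of correctable errors = floor((d-1)/2)
= floor((4 - 1)/2)
= floor(3/2)
= 1

1


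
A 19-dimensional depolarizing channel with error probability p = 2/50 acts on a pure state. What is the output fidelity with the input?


F = (1-p) + p/d
= (1 - 0.0400) + 0.0400/19
= 0.9600 + 0.0021
= 0.9621

0.9621


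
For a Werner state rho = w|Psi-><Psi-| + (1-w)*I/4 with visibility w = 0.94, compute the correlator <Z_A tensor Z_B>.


|Psi-> = (|01> - |10>)/sqrt(2)
For the pure Bell state, <Z_A Z_B> = -1 (Bell-state Pauli correlator).
The maximally-mixed part I/4 has tr(I/4 * P tensor P) = 0 for any traceless Pauli P.
So <Z_A Z_B>_rho = w * (-1) + (1 - w) * 0
= 0.94 * (-1)
= -0.9400

-0.9400


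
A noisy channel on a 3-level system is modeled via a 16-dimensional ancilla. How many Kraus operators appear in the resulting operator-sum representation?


Tracing out the environment in an orthonormal basis {|i>_E} gives Kraus operators K_i = <i|_E U |0>_E.
Number of Kraus operators = dim(H_env) = d_env
= 16

16


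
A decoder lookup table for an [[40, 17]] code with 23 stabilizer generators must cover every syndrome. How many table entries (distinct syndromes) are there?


Each stabilizer generator gives a binary (+1 or -1) measurement outcome.
With 23 independent generators:
Total syndromes = 2^23
= 8388608

8388608


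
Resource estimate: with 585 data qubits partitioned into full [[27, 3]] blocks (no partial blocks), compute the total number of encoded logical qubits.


Each code block uses 27 physical qubits for 3 logical qubit(s).
Number of complete blocks = floor(585 / 27) = 21
Logical qubits = 21 * 3
= 63

63


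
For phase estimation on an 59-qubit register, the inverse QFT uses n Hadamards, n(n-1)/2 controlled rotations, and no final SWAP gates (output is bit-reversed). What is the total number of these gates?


Hadamard gates: 59
Controlled rotations: n*(n-1)/2 = 59*58/2 = 1711
SWAP gates: 0 (omitted)
Total = 59 + 1711
= 1770

1770


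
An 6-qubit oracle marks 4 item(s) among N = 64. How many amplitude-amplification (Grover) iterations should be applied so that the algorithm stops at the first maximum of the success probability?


After j Grover iterations the success probability is P(j) = sin^2((2j+1)*theta), where sin(theta) = sqrt(k/N).
N = 2^6 = 64, k = 4
sin(theta) = sqrt(k/N) = 0.25
theta = arcsin(sqrt(k/N)) = 0.2526802551 rad
P(j) reaches its first maximum when (2j+1)*theta is as close as possible to pi/2, i.e. j = round(pi/(4*theta) - 1/2).
pi/(4*theta) - 1/2 = 2.6083
(For comparison, the common estimate pi/4 * sqrt(N/k) = 3.1416; the exact maximiser is used here.)
Optimal iterations = 3

3


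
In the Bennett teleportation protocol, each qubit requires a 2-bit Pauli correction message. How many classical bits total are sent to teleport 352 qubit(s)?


Quantum teleportation requires 2 classical bits per qubit teleported.
352 qubit(s) -> 2 * 352 = 704 classical bits

704


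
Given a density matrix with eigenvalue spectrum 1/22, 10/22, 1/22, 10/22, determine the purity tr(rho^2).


tr(rho^2) = sum of eigenvalues squared
= (1/22)^2 + (10/22)^2 + (1/22)^2 + (10/22)^2
= (1 + 100 + 1 + 100) / 484
= 202/484
= 0.4174

0.4174


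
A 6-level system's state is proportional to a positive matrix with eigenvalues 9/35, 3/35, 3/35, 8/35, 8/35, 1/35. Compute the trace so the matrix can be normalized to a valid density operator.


tr(M) = sum of eigenvalues
= 9/35 + 3/35 + 3/35 + 8/35 + 8/35 + 1/35
= 32/35
= 0.9143

0.9143


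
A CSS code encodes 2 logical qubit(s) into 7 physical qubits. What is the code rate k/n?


Code rate R = k/n
= 2/7
= 0.2857

0.2857


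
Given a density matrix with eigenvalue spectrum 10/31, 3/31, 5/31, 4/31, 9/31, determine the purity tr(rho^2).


tr(rho^2) = sum of eigenvalues squared
= (10/31)^2 + (3/31)^2 + (5/31)^2 + (4/31)^2 + (9/31)^2
= (100 + 9 + 25 + 16 + 81) / 961
= 231/961
= 0.2404

0.2404


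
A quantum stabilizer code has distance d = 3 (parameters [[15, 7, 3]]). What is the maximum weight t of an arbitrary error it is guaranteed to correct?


Code parameters: [[15, 7, 3]], distance d = 3.
Number of correctable errors = floor((d-1)/2)
= floor((3 - 1)/2)
= floor(2/2)
= 1

1


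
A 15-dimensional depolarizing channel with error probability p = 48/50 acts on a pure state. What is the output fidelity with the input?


F = (1-p) + p/d
= (1 - 0.9600) + 0.9600/15
= 0.0400 + 0.0640
= 0.1040

0.1040


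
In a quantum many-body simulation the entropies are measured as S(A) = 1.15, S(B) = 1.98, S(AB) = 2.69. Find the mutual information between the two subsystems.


I(A:B) = S(A) + S(B) - S(AB)
= 1.15 + 1.98 - 2.69
= 0.4400

0.4400


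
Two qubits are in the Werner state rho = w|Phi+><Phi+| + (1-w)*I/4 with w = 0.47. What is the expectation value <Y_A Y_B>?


|Phi+> = (|00> + |11>)/sqrt(2)
For the pure Bell state, <Y_A Y_B> = -1 (Bell-state Pauli correlator).
The maximally-mixed part I/4 has tr(I/4 * P tensor P) = 0 for any traceless Pauli P.
So <Y_A Y_B>_rho = w * (-1) + (1 - w) * 0
= 0.47 * (-1)
= -0.4700

-0.4700


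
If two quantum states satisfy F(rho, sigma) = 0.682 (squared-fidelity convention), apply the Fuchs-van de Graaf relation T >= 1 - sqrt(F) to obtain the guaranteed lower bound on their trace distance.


Fuchs-van de Graaf (squared-fidelity convention): 1 - sqrt(F) <= T <= sqrt(1 - F).
Lower bound: T >= 1 - sqrt(F)
sqrt(F) = sqrt(0.682) = 0.8258
T >= 1 - 0.8258
T >= 0.1742

0.1742


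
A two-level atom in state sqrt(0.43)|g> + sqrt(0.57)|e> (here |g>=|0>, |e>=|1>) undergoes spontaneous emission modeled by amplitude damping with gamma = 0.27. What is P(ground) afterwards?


For amplitude damping with parameter gamma on state sqrt(a)|0> + sqrt(b)|1>:
alpha^2 = 0.43, beta^2 = 0.57
P(|0>) = alpha^2 + gamma * beta^2
= 0.43 + 0.27 * 0.57
= 0.43 + 0.1539
= 0.5839

0.5839


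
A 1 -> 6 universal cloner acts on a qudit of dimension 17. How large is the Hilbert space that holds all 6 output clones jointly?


Output space = H^(tensor 6) where dim(H) = 17
dim = 17^6
= 289 (after 2 factors)
= 4913 (after 3 factors)
= 83521 (after 4 factors)
= 1419857 (after 5 factors)
= 24137569 (after 6 factors)
= 24137569

24137569


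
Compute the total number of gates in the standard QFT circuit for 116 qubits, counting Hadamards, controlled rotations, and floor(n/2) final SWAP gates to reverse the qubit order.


Hadamard gates: 116
Controlled rotations: n*(n-1)/2 = 116*115/2 = 6670
SWAP gates: floor(n/2) = floor(116/2) = 58
Total = 116 + 6670 + 58
= 6844

6844


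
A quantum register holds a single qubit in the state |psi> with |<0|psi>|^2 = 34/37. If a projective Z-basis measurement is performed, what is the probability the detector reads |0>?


|alpha|^2 = 34/37 = 0.9189
|beta|^2 = 1 - 34/37 = 3/37 = 0.0811
P(|0>) = |alpha|^2 = 0.9189

0.9189


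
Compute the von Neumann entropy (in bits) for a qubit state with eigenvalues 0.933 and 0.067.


S = -p*log2(p) - (1-p)*log2(1-p)
p = 0.9330, 1-p = 0.0670
= -0.9330 * log2(0.9330) - 0.0670 * log2(0.0670)
= -(-0.0933) - (-0.2613)
= 0.3546

0.3546


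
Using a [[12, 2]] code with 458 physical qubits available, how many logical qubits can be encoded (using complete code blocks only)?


Each code block uses 12 physical qubits for 2 logical qubit(s).
Number of complete blocks = floor(458 / 12) = 38
Logical qubits = 38 * 2
= 76

76


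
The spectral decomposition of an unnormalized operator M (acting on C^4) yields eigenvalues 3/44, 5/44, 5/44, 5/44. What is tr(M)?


tr(M) = sum of eigenvalues
= 3/44 + 5/44 + 5/44 + 5/44
= 18/44
= 0.4091

0.4091


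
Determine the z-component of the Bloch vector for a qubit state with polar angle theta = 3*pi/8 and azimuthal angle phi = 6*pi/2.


theta = 1.1781, phi = 9.4248
r_z = cos(theta) = 0.3827

0.3827


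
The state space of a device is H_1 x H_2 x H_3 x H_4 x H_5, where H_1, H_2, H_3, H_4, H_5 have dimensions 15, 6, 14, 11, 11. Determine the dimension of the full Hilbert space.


dim(H_1 x H_2 x H_3 x H_4 x H_5) = 15 * 6 * 14 * 11 * 11
= 90 * 14 * 11 * 11
= 1260 * 11 * 11
= 13860 * 11
= 152460

152460


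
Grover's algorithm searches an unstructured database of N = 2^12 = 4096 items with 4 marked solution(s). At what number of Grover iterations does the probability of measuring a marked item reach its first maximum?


After j Grover iterations the success probability is P(j) = sin^2((2j+1)*theta), where sin(theta) = sqrt(k/N).
N = 2^12 = 4096, k = 4
sin(theta) = sqrt(k/N) = 0.03125
theta = arcsin(sqrt(k/N)) = 0.0312550885 rad
P(j) reaches its first maximum when (2j+1)*theta is as close as possible to pi/2, i.e. j = round(pi/(4*theta) - 1/2).
pi/(4*theta) - 1/2 = 24.6286
(For comparison, the common estimate pi/4 * sqrt(N/k) = 25.1327; the exact maximiser is used here.)
Optimal iterations = 25

25


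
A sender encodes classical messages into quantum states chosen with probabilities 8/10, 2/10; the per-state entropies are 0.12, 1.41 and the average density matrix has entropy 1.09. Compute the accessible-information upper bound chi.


chi = S(rho) - sum_i p_i * S(rho_i)
Weighted entropy = 8/10 * 0.12 + 2/10 * 1.41
= 0.3780
chi = 1.09 - 0.3780
= 0.7120

0.7120


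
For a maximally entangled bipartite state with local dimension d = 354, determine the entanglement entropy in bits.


For a maximally entangled state in d x d:
S = log2(d) = log2(354)
= 8.4676

8.4676


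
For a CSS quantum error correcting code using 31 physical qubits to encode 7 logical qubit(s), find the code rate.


Code rate R = k/n
= 7/31
= 0.2258

0.2258


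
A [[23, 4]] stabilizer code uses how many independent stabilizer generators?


For an [[n,k]] stabilizer code:
Number of stabilizer generators = n - k
= 23 - 4
= 19

19


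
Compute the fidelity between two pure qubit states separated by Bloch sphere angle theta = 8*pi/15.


For states separated by angle theta on Bloch sphere:
F = cos^2(theta/2)
theta = 8*pi/15 = 1.6755
theta/2 = 0.8378
cos(theta/2) = 0.6691
F = 0.4477

0.4477


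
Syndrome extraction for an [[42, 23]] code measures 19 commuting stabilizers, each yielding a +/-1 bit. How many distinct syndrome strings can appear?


Each stabilizer generator gives a binary (+1 or -1) measurement outcome.
With 19 independent generators:
Total syndromes = 2^19
= 524288

524288


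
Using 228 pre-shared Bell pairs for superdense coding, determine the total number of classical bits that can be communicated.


Superdense coding allows 2 classical bits per shared entangled pair.
228 pair(s) -> 2 * 228 = 456 classical bits

456


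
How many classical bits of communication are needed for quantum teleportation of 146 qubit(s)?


Quantum teleportation requires 2 classical bits per qubit teleported.
146 qubit(s) -> 2 * 146 = 292 classical bits

292


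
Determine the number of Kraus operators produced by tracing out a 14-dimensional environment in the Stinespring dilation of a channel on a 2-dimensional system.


Tracing out the environment in an orthonormal basis {|i>_E} gives Kraus operators K_i = <i|_E U |0>_E.
Number of Kraus operators = dim(H_env) = d_env
= 14

14


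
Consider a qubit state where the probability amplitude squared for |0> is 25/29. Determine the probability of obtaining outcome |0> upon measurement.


|alpha|^2 = 25/29 = 0.8621
|beta|^2 = 1 - 25/29 = 4/29 = 0.1379
P(|0>) = |alpha|^2 = 0.8621

0.8621


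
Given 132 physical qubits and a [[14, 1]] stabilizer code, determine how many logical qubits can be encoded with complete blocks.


Each code block uses 14 physical qubits for 1 logical qubit(s).
Number of complete blocks = floor(132 / 14) = 9
Logical qubits = 9 * 1
= 9

9


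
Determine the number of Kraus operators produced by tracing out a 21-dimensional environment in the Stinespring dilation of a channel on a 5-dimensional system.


Tracing out the environment in an orthonormal basis {|i>_E} gives Kraus operators K_i = <i|_E U |0>_E.
Number of Kraus operators = dim(H_env) = d_env
= 21

21


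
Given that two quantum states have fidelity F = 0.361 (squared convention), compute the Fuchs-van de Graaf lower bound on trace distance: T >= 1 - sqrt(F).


Fuchs-van de Graaf (squared-fidelity convention): 1 - sqrt(F) <= T <= sqrt(1 - F).
Lower bound: T >= 1 - sqrt(F)
sqrt(F) = sqrt(0.361) = 0.6008
T >= 1 - 0.6008
T >= 0.3992

0.3992


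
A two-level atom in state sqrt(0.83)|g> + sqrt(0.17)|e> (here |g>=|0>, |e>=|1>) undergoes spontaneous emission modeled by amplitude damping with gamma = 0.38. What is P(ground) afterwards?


For amplitude damping with parameter gamma on state sqrt(a)|0> + sqrt(b)|1>:
alpha^2 = 0.83, beta^2 = 0.17
P(|0>) = alpha^2 + gamma * beta^2
= 0.83 + 0.38 * 0.17
= 0.83 + 0.0646
= 0.8946

0.8946


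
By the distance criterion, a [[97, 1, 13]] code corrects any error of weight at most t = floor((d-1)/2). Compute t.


Code parameters: [[97, 1, 13]], distance d = 13.
Number of correctable errors = floor((d-1)/2)
= floor((13 - 1)/2)
= floor(12/2)
= 6

6


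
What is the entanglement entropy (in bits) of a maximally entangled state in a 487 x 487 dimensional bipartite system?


For a maximally entangled state in d x d:
S = log2(d) = log2(487)
= 8.9278

8.9278


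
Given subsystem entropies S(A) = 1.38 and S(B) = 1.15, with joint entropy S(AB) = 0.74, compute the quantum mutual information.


I(A:B) = S(A) + S(B) - S(AB)
= 1.38 + 1.15 - 0.74
= 1.7900

1.7900


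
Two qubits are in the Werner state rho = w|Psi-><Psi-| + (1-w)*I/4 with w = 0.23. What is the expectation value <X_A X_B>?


|Psi-> = (|01> - |10>)/sqrt(2)
For the pure Bell state, <X_A X_B> = -1 (Bell-state Pauli correlator).
The maximally-mixed part I/4 has tr(I/4 * P tensor P) = 0 for any traceless Pauli P.
So <X_A X_B>_rho = w * (-1) + (1 - w) * 0
= 0.23 * (-1)
= -0.2300

-0.2300


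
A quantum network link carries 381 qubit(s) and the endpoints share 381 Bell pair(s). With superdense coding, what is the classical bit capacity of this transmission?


Superdense coding allows 2 classical bits per shared entangled pair.
381 pair(s) -> 2 * 381 = 762 classical bits

762


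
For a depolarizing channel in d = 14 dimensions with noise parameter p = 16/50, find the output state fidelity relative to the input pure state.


F = (1-p) + p/d
= (1 - 0.3200) + 0.3200/14
= 0.6800 + 0.0229
= 0.7029

0.7029


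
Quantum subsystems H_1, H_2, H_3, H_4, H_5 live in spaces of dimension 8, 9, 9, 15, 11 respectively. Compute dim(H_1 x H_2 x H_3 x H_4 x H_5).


dim(H_1 x H_2 x H_3 x H_4 x H_5) = 8 * 9 * 9 * 15 * 11
= 72 * 9 * 15 * 11
= 648 * 15 * 11
= 9720 * 11
= 106920

106920


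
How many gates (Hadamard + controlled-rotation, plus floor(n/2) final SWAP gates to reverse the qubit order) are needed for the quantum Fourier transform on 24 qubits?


Hadamard gates: 24
Controlled rotations: n*(n-1)/2 = 24*23/2 = 276
SWAP gates: floor(n/2) = floor(24/2) = 12
Total = 24 + 276 + 12
= 312

312


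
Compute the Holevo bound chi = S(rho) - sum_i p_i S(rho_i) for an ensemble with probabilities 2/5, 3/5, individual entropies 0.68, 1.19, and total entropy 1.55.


chi = S(rho) - sum_i p_i * S(rho_i)
Weighted entropy = 2/5 * 0.68 + 3/5 * 1.19
= 0.9860
chi = 1.55 - 0.9860
= 0.5640

0.5640


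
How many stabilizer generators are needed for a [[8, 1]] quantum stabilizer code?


For an [[n,k]] stabilizer code:
Number of stabilizer generators = n - k
= 8 - 1
= 7

7


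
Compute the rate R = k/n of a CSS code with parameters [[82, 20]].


Code rate R = k/n
= 20/82
= 0.2439

0.2439


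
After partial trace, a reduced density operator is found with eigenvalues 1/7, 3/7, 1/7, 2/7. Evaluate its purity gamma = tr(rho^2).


tr(rho^2) = sum of eigenvalues squared
= (1/7)^2 + (3/7)^2 + (1/7)^2 + (2/7)^2
= (1 + 9 + 1 + 4) / 49
= 15/49
= 0.3061

0.3061


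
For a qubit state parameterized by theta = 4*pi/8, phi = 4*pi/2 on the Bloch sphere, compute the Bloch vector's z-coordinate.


theta = 1.5708, phi = 6.2832
r_z = cos(theta) = 0.0000

0.0000


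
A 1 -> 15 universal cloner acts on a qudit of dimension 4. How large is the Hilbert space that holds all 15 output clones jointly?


Output space = H^(tensor 15) where dim(H) = 4
dim = 4^15
= 16 (after 2 factors)
= 64 (after 3 factors)
= 256 (after 4 factors)
= 1024 (after 5 factors)
= 4096 (after 6 factors)
= 16384 (after 7 factors)
= 65536 (after 8 factors)
= 262144 (after 9 factors)
= 1048576 (after 10 factors)
= 4194304 (after 11 factors)
= 16777216 (after 12 factors)
= 67108864 (after 13 factors)
= 268435456 (after 14 factors)
= 1073741824 (after 15 factors)
= 1073741824

1073741824


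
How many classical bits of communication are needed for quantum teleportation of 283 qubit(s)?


Quantum teleportation requires 2 classical bits per qubit teleported.
283 qubit(s) -> 2 * 283 = 566 classical bits

566


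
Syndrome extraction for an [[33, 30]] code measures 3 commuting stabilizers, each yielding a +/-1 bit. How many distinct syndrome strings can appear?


Each stabilizer generator gives a binary (+1 or -1) measurement outcome.
With 3 independent generators:
Total syndromes = 2^3
= 8

8


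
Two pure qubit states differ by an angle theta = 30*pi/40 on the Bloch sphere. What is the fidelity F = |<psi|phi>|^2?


For states separated by angle theta on Bloch sphere:
F = cos^2(theta/2)
theta = 30*pi/40 = 2.3562
theta/2 = 1.1781
cos(theta/2) = 0.3827
F = 0.1464

0.1464


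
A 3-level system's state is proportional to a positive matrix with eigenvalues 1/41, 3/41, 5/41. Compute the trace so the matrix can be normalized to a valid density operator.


tr(M) = sum of eigenvalues
= 1/41 + 3/41 + 5/41
= 9/41
= 0.2195

0.2195


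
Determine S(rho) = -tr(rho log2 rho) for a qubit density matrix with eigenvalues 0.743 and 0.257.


S = -p*log2(p) - (1-p)*log2(1-p)
p = 0.7430, 1-p = 0.2570
= -0.7430 * log2(0.7430) - 0.2570 * log2(0.2570)
= -(-0.3184) - (-0.5038)
= 0.8222

0.8222


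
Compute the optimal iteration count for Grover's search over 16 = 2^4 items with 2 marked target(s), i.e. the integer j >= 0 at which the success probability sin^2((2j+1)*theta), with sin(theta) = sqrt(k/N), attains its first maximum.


After j Grover iterations the success probability is P(j) = sin^2((2j+1)*theta), where sin(theta) = sqrt(k/N).
N = 2^4 = 16, k = 2
sin(theta) = sqrt(k/N) = 0.3535533906
theta = arcsin(sqrt(k/N)) = 0.3613671239 rad
P(j) reaches its first maximum when (2j+1)*theta is as close as possible to pi/2, i.e. j = round(pi/(4*theta) - 1/2).
pi/(4*theta) - 1/2 = 1.6734
(For comparison, the common estimate pi/4 * sqrt(N/k) = 2.2214; the exact maximiser is used here.)
Optimal iterations = 2

2


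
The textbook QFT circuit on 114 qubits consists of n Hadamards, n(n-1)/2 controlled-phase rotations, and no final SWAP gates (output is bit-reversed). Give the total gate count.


Hadamard gates: 114
Controlled rotations: n*(n-1)/2 = 114*113/2 = 6441
SWAP gates: 0 (omitted)
Total = 114 + 6441
= 6555

6555


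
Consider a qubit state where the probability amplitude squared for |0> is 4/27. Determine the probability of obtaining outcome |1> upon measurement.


|alpha|^2 = 4/27 = 0.1481
|beta|^2 = 1 - 4/27 = 23/27 = 0.8519
P(|1>) = |beta|^2 = 0.8519

0.8519


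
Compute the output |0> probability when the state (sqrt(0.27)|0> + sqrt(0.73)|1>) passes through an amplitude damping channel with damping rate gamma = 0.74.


For amplitude damping with parameter gamma on state sqrt(a)|0> + sqrt(b)|1>:
alpha^2 = 0.27, beta^2 = 0.73
P(|0>) = alpha^2 + gamma * beta^2
= 0.27 + 0.74 * 0.73
= 0.27 + 0.5402
= 0.8102

0.8102


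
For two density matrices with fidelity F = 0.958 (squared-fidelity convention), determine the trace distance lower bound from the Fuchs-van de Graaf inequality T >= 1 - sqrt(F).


Fuchs-van de Graaf (squared-fidelity convention): 1 - sqrt(F) <= T <= sqrt(1 - F).
Lower bound: T >= 1 - sqrt(F)
sqrt(F) = sqrt(0.958) = 0.9788
T >= 1 - 0.9788
T >= 0.0212

0.0212


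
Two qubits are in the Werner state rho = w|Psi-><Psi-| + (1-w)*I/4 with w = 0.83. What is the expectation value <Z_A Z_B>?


|Psi-> = (|01> - |10>)/sqrt(2)
For the pure Bell state, <Z_A Z_B> = -1 (Bell-state Pauli correlator).
The maximally-mixed part I/4 has tr(I/4 * P tensor P) = 0 for any traceless Pauli P.
So <Z_A Z_B>_rho = w * (-1) + (1 - w) * 0
= 0.83 * (-1)
= -0.8300

-0.8300


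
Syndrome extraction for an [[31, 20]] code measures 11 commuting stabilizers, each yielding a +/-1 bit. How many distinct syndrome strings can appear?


Each stabilizer generator gives a binary (+1 or -1) measurement outcome.
With 11 independent generators:
Total syndromes = 2^11
= 2048

2048
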